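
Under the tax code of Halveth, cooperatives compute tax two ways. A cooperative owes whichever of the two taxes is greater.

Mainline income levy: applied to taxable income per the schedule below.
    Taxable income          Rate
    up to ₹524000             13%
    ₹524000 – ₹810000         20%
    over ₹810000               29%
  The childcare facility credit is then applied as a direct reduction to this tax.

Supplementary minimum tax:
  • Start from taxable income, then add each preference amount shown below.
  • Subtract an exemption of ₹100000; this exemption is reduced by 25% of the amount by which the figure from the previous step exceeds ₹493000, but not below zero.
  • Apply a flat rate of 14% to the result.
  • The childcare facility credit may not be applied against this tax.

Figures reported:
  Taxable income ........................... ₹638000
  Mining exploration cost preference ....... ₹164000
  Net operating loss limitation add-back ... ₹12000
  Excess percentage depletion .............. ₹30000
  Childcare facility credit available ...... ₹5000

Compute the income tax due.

₹116445

Mainline income levy:
  ₹524000 × 13% = ₹68120
  ₹114000 × 20% = ₹22800
  → ₹90920
  Less childcare facility credit ₹5000 → ₹85920

Supplementary minimum tax:
  Adjusted income: ₹638000 + ₹164000 + ₹12000 + ₹30000 = ₹844000
  Exemption: ₹100000 − 25% × (₹844000 − ₹493000) = ₹100000 − ₹87750 = ₹12250
  Base: ₹844000 − ₹12250 = ₹831750
  ₹831750 × 14% = ₹116445

₹116445 > ₹85920, so the supplementary minimum tax is the binding amount.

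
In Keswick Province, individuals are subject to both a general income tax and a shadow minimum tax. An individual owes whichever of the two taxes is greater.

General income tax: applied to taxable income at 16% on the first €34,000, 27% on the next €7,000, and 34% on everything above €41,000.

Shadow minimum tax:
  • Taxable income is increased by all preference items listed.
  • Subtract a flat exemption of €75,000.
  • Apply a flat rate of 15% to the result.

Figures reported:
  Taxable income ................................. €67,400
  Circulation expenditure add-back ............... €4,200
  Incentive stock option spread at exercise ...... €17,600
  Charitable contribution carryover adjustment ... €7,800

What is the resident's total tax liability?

General income tax:
  €34,000 × 16% = €5,440
  €7,000 × 27% = €1,890
  €26,400 × 34% = €8,976
  → €16,306

Shadow minimum tax:
  Adjusted income: €67,400 + €4,200 + €17,600 + €7,800 = €97,000
  Less exemption €75,000 → base €22,000
  €22,000 × 15% = €3,300

€16,306 > €3,300, so the general income tax governs.

€16,306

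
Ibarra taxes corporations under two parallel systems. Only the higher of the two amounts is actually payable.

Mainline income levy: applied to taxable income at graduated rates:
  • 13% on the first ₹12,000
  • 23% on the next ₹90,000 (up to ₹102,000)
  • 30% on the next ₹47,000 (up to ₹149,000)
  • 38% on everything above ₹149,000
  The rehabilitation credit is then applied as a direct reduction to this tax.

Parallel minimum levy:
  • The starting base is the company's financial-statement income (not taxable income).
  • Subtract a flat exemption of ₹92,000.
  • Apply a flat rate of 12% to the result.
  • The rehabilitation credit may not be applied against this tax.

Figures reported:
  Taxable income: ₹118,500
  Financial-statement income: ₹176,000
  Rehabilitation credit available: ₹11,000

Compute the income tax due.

₹16,210

Parallel minimum levy:
  Base (financial-statement income): ₹176,000
  Less exemption ₹92,000 → base ₹84,000
  ₹84,000 × 12% = ₹10,080

Mainline income levy:
  ₹12,000 × 13% = ₹1,560
  ₹90,000 × 23% = ₹20,700
  ₹16,500 × 30% = ₹4,950
  → ₹27,210
  Less rehabilitation credit ₹11,000 → ₹16,210

₹16,210 > ₹10,080, so the mainline income levy governs.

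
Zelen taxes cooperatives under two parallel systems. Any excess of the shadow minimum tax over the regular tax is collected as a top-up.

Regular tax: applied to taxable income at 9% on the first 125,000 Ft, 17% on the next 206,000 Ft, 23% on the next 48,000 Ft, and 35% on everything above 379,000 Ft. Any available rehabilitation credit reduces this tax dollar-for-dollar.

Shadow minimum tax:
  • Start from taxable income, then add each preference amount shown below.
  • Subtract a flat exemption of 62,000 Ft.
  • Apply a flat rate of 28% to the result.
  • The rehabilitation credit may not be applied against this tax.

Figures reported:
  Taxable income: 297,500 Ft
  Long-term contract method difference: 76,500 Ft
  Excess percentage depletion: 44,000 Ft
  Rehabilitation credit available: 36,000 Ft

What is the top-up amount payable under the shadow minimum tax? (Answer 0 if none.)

Regular tax:
  125,000 Ft × 9% = 11,250 Ft
  172,500 Ft × 17% = 29,325 Ft
  → 40,575 Ft
  Less rehabilitation credit 36,000 Ft → 4,575 Ft

Shadow minimum tax:
  Adjusted income: 297,500 Ft + 76,500 Ft + 44,000 Ft = 418,000 Ft
  Less exemption 62,000 Ft → base 356,000 Ft
  356,000 Ft × 28% = 99,680 Ft

Excess of shadow minimum tax over regular tax: 99,680 Ft − 4,575 Ft = 95,105 Ft.

95,105 Ft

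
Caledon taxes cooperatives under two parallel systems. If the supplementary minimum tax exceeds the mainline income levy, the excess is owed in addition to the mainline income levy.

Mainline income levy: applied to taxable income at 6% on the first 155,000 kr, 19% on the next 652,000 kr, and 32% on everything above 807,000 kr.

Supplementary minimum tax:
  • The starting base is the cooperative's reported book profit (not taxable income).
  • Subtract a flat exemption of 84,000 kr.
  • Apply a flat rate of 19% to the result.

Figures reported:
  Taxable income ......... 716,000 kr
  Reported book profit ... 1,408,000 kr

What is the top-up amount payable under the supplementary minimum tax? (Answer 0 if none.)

Mainline income levy:
  155,000 kr × 6% = 9,300 kr
  561,000 kr × 19% = 106,590 kr
  → 115,890 kr

Supplementary minimum tax:
  Base (reported book profit): 1,408,000 kr
  Less exemption 84,000 kr → base 1,324,000 kr
  1,324,000 kr × 19% = 251,560 kr

Excess of supplementary minimum tax over mainline income levy: 251,560 kr − 115,890 kr = 135,670 kr.

135,670 kr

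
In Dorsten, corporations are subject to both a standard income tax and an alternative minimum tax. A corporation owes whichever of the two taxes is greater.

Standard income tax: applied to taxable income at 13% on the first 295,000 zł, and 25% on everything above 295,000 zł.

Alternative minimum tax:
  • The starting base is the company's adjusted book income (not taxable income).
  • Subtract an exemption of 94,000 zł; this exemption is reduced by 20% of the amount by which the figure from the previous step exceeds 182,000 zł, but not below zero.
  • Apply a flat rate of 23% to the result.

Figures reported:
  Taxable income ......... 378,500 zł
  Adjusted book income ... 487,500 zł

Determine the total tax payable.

Alternative minimum tax:
  Base (adjusted book income): 487,500 zł
  Exemption: 94,000 zł − 20% × (487,500 zł − 182,000 zł) = 94,000 zł − 61,100 zł = 32,900 zł
  Base: 487,500 zł − 32,900 zł = 454,600 zł
  454,600 zł × 23% = 104,558 zł

Standard income tax:
  295,000 zł × 13% = 38,350 zł
  83,500 zł × 25% = 20,875 zł
  → 59,225 zł

104,558 zł > 59,225 zł, so the alternative minimum tax is the binding amount.

104,558 zł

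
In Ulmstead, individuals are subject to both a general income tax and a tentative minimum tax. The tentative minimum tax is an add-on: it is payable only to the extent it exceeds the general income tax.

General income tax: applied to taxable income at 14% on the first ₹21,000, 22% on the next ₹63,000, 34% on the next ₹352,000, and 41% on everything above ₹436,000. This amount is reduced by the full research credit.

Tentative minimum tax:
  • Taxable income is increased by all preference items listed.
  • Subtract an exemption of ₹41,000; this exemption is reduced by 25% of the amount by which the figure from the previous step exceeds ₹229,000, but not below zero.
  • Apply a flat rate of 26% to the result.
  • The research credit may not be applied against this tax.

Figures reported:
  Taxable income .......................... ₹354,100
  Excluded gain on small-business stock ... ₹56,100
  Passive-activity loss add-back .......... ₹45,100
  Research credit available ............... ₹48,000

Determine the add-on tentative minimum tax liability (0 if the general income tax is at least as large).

General income tax:
  ₹21,000 × 14% = ₹2,940
  ₹63,000 × 22% = ₹13,860
  ₹270,100 × 34% = ₹91,834
  → ₹108,634
  Less research credit ₹48,000 → ₹60,634

Tentative minimum tax:
  Adjusted income: ₹354,100 + ₹56,100 + ₹45,100 = ₹455,300
  Exemption: 25% × (₹455,300 − ₹229,000) = ₹56,575 ≥ ₹41,000, so the exemption is fully phased out
  Base: ₹455,300 − ₹0 = ₹455,300
  ₹455,300 × 26% = ₹118,378

Excess of tentative minimum tax over general income tax: ₹118,378 − ₹60,634 = ₹57,744.

₹57,744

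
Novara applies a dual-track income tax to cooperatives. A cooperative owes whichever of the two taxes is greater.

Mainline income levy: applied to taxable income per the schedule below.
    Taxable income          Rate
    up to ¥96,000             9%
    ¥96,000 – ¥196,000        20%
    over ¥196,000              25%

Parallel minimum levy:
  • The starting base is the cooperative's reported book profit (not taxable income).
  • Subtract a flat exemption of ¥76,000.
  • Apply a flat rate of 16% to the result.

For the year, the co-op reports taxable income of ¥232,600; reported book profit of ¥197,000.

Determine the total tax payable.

Mainline income levy:
  ¥96,000 × 9% = ¥8,640
  ¥100,000 × 20% = ¥20,000
  ¥36,600 × 25% = ¥9,150
  → ¥37,790

Parallel minimum levy:
  Base (reported book profit): ¥197,000
  Less exemption ¥76,000 → base ¥121,000
  ¥121,000 × 16% = ¥19,360

¥37,790 > ¥19,360, so the mainline income levy governs.

¥37,790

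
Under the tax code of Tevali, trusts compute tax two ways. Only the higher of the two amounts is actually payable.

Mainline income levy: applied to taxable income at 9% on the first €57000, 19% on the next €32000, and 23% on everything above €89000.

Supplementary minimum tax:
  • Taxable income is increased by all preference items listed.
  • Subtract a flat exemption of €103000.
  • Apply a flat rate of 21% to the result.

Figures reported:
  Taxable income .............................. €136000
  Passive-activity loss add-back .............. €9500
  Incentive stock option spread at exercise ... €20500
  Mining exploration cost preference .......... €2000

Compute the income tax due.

Mainline income levy:
  €57000 × 9% = €5130
  €32000 × 19% = €6080
  €47000 × 23% = €10810
  → €22020

Supplementary minimum tax:
  Adjusted income: €136000 + €9500 + €20500 + €2000 = €168000
  Less exemption €103000 → base €65000
  €65000 × 21% = €13650

€22020 > €13650, so the mainline income levy governs.

€22020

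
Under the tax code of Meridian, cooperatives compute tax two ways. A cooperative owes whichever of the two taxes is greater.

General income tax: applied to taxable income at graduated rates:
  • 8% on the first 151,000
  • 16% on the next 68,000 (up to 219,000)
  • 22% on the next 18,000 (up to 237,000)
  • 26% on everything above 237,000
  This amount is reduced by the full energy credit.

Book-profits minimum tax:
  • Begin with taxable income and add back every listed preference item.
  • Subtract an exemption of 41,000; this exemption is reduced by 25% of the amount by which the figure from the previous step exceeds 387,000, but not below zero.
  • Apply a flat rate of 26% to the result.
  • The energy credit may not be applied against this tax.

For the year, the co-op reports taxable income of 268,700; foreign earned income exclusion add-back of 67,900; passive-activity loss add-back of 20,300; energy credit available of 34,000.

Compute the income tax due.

82,134

General income tax:
  151,000 × 8% = 12,080
  68,000 × 16% = 10,880
  18,000 × 22% = 3,960
  31,700 × 26% = 8,242
  → 35,162
  Less energy credit 34,000 → 1,162

Book-profits minimum tax:
  Adjusted income: 268,700 + 67,900 + 20,300 = 356,900
  Exemption: 356,900 ≤ 387,000, so full 41,000 applies
  Base: 356,900 − 41,000 = 315,900
  315,900 × 26% = 82,134

82,134 > 1,162, so the book-profits minimum tax is the binding amount.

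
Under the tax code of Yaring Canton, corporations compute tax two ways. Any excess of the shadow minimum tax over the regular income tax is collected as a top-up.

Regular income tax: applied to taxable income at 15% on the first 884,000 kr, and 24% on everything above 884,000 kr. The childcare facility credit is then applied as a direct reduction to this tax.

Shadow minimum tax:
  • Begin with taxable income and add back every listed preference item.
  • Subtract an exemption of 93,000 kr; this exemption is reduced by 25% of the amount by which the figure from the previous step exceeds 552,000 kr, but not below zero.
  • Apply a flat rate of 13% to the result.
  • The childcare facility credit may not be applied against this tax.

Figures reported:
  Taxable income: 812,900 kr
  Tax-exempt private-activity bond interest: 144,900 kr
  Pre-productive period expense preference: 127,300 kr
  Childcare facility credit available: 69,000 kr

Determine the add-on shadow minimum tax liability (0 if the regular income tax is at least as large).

Regular income tax:
  812,900 kr × 15% = 121,935 kr
  Less childcare facility credit 69,000 kr → 52,935 kr

Shadow minimum tax:
  Adjusted income: 812,900 kr + 144,900 kr + 127,300 kr = 1,085,100 kr
  Exemption: 25% × (1,085,100 kr − 552,000 kr) = 133,275 kr ≥ 93,000 kr, so the exemption is fully phased out
  Base: 1,085,100 kr − 0 kr = 1,085,100 kr
  1,085,100 kr × 13% = 141,063 kr

Excess of shadow minimum tax over regular income tax: 141,063 kr − 52,935 kr = 88,128 kr.

88,128 kr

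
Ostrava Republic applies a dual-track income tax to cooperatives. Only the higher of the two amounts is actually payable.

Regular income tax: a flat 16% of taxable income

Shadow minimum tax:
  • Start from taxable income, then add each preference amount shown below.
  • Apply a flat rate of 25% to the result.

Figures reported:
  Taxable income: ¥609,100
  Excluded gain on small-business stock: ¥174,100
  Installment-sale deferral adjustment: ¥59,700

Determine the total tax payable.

¥210,725

Shadow minimum tax:
  Adjusted income: ¥609,100 + ¥174,100 + ¥59,700 = ¥842,900
  ¥842,900 × 25% = ¥210,725

Regular income tax:
  ¥609,100 × 16% = ¥97,456

¥210,725 > ¥97,456, so the shadow minimum tax is the binding amount.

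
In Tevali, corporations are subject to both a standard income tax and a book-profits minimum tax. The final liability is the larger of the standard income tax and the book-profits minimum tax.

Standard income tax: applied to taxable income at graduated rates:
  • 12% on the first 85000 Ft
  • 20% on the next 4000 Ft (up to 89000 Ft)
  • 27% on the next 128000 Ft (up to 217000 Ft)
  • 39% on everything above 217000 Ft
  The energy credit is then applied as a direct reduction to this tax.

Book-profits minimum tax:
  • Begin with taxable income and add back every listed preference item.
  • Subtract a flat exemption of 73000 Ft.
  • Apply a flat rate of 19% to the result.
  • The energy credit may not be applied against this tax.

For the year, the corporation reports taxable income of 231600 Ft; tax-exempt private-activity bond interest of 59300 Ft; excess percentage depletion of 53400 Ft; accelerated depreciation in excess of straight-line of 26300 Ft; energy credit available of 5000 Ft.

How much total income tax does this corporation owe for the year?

56544 Ft

Standard income tax:
  85000 Ft × 12% = 10200 Ft
  4000 Ft × 20% = 800 Ft
  128000 Ft × 27% = 34560 Ft
  14600 Ft × 39% = 5694 Ft
  → 51254 Ft
  Less energy credit 5000 Ft → 46254 Ft

Book-profits minimum tax:
  Adjusted income: 231600 Ft + 59300 Ft + 53400 Ft + 26300 Ft = 370600 Ft
  Less exemption 73000 Ft → base 297600 Ft
  297600 Ft × 19% = 56544 Ft

56544 Ft > 46254 Ft, so the book-profits minimum tax is the binding amount.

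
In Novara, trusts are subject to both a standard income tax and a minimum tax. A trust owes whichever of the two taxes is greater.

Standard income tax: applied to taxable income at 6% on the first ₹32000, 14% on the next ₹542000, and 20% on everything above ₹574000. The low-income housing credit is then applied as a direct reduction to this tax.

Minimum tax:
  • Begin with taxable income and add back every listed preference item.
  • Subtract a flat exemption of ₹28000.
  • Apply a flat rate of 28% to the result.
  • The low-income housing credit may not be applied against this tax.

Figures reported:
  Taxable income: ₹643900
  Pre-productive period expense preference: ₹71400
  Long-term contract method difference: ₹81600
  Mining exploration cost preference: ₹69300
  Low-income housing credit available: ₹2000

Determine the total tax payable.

₹234696

Minimum tax:
  Adjusted income: ₹643900 + ₹71400 + ₹81600 + ₹69300 = ₹866200
  Less exemption ₹28000 → base ₹838200
  ₹838200 × 28% = ₹234696

Standard income tax:
  ₹32000 × 6% = ₹1920
  ₹542000 × 14% = ₹75880
  ₹69900 × 20% = ₹13980
  → ₹91780
  Less low-income housing credit ₹2000 → ₹89780

₹234696 > ₹89780, so the minimum tax is the binding amount.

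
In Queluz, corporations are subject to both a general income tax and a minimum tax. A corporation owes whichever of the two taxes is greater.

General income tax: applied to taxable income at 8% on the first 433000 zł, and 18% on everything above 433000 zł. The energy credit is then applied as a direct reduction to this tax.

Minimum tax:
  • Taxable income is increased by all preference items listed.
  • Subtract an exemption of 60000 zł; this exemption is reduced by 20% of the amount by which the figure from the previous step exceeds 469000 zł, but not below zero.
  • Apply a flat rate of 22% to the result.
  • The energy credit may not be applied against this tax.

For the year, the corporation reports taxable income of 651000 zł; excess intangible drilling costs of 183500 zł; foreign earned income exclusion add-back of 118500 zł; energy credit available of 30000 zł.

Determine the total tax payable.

209660 zł

General income tax:
  433000 zł × 8% = 34640 zł
  218000 zł × 18% = 39240 zł
  → 73880 zł
  Less energy credit 30000 zł → 43880 zł

Minimum tax:
  Adjusted income: 651000 zł + 183500 zł + 118500 zł = 953000 zł
  Exemption: 20% × (953000 zł − 469000 zł) = 96800 zł ≥ 60000 zł, so the exemption is fully phased out
  Base: 953000 zł − 0 zł = 953000 zł
  953000 zł × 22% = 209660 zł

209660 zł > 43880 zł, so the minimum tax is the binding amount.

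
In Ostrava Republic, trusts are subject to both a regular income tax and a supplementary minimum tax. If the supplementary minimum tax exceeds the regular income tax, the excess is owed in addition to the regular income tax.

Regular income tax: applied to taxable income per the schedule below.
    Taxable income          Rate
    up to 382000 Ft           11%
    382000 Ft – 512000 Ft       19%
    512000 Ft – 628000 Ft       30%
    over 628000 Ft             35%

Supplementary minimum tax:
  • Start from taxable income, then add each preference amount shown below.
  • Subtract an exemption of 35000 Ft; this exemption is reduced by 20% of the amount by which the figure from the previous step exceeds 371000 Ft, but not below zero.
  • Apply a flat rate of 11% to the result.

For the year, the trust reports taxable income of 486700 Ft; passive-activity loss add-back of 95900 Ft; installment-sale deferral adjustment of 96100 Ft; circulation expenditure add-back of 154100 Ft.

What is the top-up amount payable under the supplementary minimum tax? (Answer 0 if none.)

29695 Ft

Supplementary minimum tax:
  Adjusted income: 486700 Ft + 95900 Ft + 96100 Ft + 154100 Ft = 832800 Ft
  Exemption: 20% × (832800 Ft − 371000 Ft) = 92360 Ft ≥ 35000 Ft, so the exemption is fully phased out
  Base: 832800 Ft − 0 Ft = 832800 Ft
  832800 Ft × 11% = 91608 Ft

Regular income tax:
  382000 Ft × 11% = 42020 Ft
  104700 Ft × 19% = 19893 Ft
  → 61913 Ft

Excess of supplementary minimum tax over regular income tax: 91608 Ft − 61913 Ft = 29695 Ft.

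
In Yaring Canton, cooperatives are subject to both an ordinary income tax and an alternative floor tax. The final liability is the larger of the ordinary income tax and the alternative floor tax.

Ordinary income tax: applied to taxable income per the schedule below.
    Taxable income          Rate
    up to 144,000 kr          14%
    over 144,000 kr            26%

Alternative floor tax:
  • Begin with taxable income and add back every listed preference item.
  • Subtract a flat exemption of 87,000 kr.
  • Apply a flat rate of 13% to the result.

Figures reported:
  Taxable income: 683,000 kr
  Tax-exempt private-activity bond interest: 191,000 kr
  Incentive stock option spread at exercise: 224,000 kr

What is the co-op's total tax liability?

160,300 kr

Ordinary income tax:
  144,000 kr × 14% = 20,160 kr
  539,000 kr × 26% = 140,140 kr
  → 160,300 kr

Alternative floor tax:
  Adjusted income: 683,000 kr + 191,000 kr + 224,000 kr = 1,098,000 kr
  Less exemption 87,000 kr → base 1,011,000 kr
  1,011,000 kr × 13% = 131,430 kr

160,300 kr > 131,430 kr, so the ordinary income tax governs.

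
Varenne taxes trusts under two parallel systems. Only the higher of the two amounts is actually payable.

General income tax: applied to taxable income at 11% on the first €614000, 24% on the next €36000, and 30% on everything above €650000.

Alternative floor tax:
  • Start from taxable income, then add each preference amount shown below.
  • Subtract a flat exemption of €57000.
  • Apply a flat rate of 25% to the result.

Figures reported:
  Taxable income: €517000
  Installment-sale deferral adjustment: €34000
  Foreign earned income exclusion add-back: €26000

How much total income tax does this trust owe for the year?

€130000

General income tax:
  €517000 × 11% = €56870

Alternative floor tax:
  Adjusted income: €517000 + €34000 + €26000 = €577000
  Less exemption €57000 → base €520000
  €520000 × 25% = €130000

€130000 > €56870, so the alternative floor tax is the binding amount.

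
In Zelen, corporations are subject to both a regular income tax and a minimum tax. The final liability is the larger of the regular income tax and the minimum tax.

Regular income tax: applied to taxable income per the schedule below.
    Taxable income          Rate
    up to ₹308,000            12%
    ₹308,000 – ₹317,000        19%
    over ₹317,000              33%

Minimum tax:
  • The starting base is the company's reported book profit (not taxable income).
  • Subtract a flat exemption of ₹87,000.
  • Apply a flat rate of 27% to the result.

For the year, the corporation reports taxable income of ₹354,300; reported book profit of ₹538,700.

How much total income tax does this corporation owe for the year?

₹121,959

Minimum tax:
  Base (reported book profit): ₹538,700
  Less exemption ₹87,000 → base ₹451,700
  ₹451,700 × 27% = ₹121,959

Regular income tax:
  ₹308,000 × 12% = ₹36,960
  ₹9,000 × 19% = ₹1,710
  ₹37,300 × 33% = ₹12,309
  → ₹50,979

₹121,959 > ₹50,979, so the minimum tax is the binding amount.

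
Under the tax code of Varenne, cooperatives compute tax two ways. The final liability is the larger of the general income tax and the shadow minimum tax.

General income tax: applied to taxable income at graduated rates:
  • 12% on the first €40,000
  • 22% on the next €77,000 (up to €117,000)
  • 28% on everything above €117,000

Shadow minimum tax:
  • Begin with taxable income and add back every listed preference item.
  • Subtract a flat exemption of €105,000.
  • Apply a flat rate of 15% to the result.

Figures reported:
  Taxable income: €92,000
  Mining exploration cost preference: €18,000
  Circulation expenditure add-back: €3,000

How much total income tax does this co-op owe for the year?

General income tax:
  €40,000 × 12% = €4,800
  €52,000 × 22% = €11,440
  → €16,240

Shadow minimum tax:
  Adjusted income: €92,000 + €18,000 + €3,000 = €113,000
  Less exemption €105,000 → base €8,000
  €8,000 × 15% = €1,200

€16,240 > €1,200, so the general income tax governs.

€16,240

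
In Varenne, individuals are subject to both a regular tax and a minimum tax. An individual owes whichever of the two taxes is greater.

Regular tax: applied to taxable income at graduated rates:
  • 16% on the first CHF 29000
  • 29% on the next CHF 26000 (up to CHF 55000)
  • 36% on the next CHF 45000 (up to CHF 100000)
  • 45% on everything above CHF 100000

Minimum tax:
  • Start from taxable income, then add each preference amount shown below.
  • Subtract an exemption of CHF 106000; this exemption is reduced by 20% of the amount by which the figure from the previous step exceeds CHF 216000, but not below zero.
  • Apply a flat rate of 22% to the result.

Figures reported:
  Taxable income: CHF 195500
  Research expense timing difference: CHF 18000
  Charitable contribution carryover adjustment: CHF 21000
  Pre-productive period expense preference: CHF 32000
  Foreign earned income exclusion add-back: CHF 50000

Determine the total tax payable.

CHF 71355

Minimum tax:
  Adjusted income: CHF 195500 + CHF 18000 + CHF 21000 + CHF 32000 + CHF 50000 = CHF 316500
  Exemption: CHF 106000 − 20% × (CHF 316500 − CHF 216000) = CHF 106000 − CHF 20100 = CHF 85900
  Base: CHF 316500 − CHF 85900 = CHF 230600
  CHF 230600 × 22% = CHF 50732

Regular tax:
  CHF 29000 × 16% = CHF 4640
  CHF 26000 × 29% = CHF 7540
  CHF 45000 × 36% = CHF 16200
  CHF 95500 × 45% = CHF 42975
  → CHF 71355

CHF 71355 > CHF 50732, so the regular tax governs.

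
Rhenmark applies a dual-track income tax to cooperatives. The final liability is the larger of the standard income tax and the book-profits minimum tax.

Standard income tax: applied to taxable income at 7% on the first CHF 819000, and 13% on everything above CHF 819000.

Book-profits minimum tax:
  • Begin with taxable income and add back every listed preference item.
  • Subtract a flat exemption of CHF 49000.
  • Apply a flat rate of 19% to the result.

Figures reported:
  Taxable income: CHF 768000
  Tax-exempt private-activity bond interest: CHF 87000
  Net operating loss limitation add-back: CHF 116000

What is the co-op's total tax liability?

CHF 175180

Book-profits minimum tax:
  Adjusted income: CHF 768000 + CHF 87000 + CHF 116000 = CHF 971000
  Less exemption CHF 49000 → base CHF 922000
  CHF 922000 × 19% = CHF 175180

Standard income tax:
  CHF 768000 × 7% = CHF 53760

CHF 175180 > CHF 53760, so the book-profits minimum tax is the binding amount.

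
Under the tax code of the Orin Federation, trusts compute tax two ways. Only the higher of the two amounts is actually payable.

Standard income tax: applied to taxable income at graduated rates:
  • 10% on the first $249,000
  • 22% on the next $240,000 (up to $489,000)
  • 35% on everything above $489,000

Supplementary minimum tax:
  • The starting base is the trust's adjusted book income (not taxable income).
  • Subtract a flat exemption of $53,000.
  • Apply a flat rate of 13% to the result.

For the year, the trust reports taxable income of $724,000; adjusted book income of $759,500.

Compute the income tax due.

$159,950

Standard income tax:
  $249,000 × 10% = $24,900
  $240,000 × 22% = $52,800
  $235,000 × 35% = $82,250
  → $159,950

Supplementary minimum tax:
  Base (adjusted book income): $759,500
  Less exemption $53,000 → base $706,500
  $706,500 × 13% = $91,845

$159,950 > $91,845, so the standard income tax governs.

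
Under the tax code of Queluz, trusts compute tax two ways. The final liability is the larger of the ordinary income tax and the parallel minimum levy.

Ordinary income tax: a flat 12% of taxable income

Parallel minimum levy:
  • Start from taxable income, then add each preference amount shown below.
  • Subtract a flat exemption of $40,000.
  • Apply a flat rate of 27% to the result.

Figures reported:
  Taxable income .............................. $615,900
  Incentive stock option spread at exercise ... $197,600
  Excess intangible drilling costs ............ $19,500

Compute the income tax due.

Ordinary income tax:
  $615,900 × 12% = $73,908

Parallel minimum levy:
  Adjusted income: $615,900 + $197,600 + $19,500 = $833,000
  Less exemption $40,000 → base $793,000
  $793,000 × 27% = $214,110

$214,110 > $73,908, so the parallel minimum levy is the binding amount.

$214,110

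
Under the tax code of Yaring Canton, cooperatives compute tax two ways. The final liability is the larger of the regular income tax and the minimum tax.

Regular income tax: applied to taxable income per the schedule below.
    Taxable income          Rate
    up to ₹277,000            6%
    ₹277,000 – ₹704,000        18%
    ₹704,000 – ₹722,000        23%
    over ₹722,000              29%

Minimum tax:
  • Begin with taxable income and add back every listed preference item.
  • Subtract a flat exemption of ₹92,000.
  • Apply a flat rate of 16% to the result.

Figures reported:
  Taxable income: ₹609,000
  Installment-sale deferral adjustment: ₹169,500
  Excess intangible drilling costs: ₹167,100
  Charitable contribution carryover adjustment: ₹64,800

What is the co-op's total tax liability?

Regular income tax:
  ₹277,000 × 6% = ₹16,620
  ₹332,000 × 18% = ₹59,760
  → ₹76,380

Minimum tax:
  Adjusted income: ₹609,000 + ₹169,500 + ₹167,100 + ₹64,800 = ₹1,010,400
  Less exemption ₹92,000 → base ₹918,400
  ₹918,400 × 16% = ₹146,944

₹146,944 > ₹76,380, so the minimum tax is the binding amount.

₹146,944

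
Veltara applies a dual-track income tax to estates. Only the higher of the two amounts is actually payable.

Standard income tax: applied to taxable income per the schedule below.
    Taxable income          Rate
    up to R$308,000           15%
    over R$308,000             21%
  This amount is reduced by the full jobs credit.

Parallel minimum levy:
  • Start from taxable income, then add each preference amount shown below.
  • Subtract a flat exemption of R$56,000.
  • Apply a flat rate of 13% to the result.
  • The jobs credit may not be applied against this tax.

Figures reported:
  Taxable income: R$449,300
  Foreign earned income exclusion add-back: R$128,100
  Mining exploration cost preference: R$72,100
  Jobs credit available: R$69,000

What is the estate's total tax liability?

Parallel minimum levy:
  Adjusted income: R$449,300 + R$128,100 + R$72,100 = R$649,500
  Less exemption R$56,000 → base R$593,500
  R$593,500 × 13% = R$77,155

Standard income tax:
  R$308,000 × 15% = R$46,200
  R$141,300 × 21% = R$29,673
  → R$75,873
  Less jobs credit R$69,000 → R$6,873

R$77,155 > R$6,873, so the parallel minimum levy is the binding amount.

R$77,155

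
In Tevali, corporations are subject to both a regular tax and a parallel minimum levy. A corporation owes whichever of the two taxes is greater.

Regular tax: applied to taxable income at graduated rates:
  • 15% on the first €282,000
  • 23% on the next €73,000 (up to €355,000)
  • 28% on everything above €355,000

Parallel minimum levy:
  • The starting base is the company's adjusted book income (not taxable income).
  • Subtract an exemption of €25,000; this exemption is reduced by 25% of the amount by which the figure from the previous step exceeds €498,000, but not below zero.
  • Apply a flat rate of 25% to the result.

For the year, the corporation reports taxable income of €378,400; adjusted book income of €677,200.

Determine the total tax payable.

€169,300

Regular tax:
  €282,000 × 15% = €42,300
  €73,000 × 23% = €16,790
  €23,400 × 28% = €6,552
  → €65,642

Parallel minimum levy:
  Base (adjusted book income): €677,200
  Exemption: 25% × (€677,200 − €498,000) = €44,800 ≥ €25,000, so the exemption is fully phased out
  Base: €677,200 − €0 = €677,200
  €677,200 × 25% = €169,300

€169,300 > €65,642, so the parallel minimum levy is the binding amount.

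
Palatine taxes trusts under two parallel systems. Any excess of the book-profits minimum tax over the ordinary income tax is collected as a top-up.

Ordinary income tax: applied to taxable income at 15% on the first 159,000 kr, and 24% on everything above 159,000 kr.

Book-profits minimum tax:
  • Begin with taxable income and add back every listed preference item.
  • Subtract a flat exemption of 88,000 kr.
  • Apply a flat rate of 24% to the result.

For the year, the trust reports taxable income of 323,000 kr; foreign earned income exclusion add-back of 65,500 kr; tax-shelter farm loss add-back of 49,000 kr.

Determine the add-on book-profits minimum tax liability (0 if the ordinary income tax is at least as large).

Ordinary income tax:
  159,000 kr × 15% = 23,850 kr
  164,000 kr × 24% = 39,360 kr
  → 63,210 kr

Book-profits minimum tax:
  Adjusted income: 323,000 kr + 65,500 kr + 49,000 kr = 437,500 kr
  Less exemption 88,000 kr → base 349,500 kr
  349,500 kr × 24% = 83,880 kr

Excess of book-profits minimum tax over ordinary income tax: 83,880 kr − 63,210 kr = 20,670 kr.

20,670 kr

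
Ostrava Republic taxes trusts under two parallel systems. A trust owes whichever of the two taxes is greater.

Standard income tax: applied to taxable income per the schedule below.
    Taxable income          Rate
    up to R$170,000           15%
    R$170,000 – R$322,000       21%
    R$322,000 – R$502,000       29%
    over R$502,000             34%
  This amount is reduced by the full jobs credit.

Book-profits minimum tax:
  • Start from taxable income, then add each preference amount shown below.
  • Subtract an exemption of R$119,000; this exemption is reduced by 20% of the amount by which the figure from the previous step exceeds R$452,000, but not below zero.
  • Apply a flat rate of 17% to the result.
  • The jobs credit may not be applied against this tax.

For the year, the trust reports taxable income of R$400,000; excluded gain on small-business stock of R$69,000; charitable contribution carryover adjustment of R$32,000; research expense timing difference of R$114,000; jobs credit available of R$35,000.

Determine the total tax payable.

R$89,862

Book-profits minimum tax:
  Adjusted income: R$400,000 + R$69,000 + R$32,000 + R$114,000 = R$615,000
  Exemption: R$119,000 − 20% × (R$615,000 − R$452,000) = R$119,000 − R$32,600 = R$86,400
  Base: R$615,000 − R$86,400 = R$528,600
  R$528,600 × 17% = R$89,862

Standard income tax:
  R$170,000 × 15% = R$25,500
  R$152,000 × 21% = R$31,920
  R$78,000 × 29% = R$22,620
  → R$80,040
  Less jobs credit R$35,000 → R$45,040

R$89,862 > R$45,040, so the book-profits minimum tax is the binding amount.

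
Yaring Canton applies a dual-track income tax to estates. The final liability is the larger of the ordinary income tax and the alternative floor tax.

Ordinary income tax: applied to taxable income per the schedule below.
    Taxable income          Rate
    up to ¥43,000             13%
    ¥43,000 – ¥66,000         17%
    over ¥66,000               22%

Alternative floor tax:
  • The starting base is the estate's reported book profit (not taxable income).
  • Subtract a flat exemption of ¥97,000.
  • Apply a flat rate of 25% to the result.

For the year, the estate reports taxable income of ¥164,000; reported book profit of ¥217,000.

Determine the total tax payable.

Alternative floor tax:
  Base (reported book profit): ¥217,000
  Less exemption ¥97,000 → base ¥120,000
  ¥120,000 × 25% = ¥30,000

Ordinary income tax:
  ¥43,000 × 13% = ¥5,590
  ¥23,000 × 17% = ¥3,910
  ¥98,000 × 22% = ¥21,560
  → ¥31,060

¥31,060 > ¥30,000, so the ordinary income tax governs.

¥31,060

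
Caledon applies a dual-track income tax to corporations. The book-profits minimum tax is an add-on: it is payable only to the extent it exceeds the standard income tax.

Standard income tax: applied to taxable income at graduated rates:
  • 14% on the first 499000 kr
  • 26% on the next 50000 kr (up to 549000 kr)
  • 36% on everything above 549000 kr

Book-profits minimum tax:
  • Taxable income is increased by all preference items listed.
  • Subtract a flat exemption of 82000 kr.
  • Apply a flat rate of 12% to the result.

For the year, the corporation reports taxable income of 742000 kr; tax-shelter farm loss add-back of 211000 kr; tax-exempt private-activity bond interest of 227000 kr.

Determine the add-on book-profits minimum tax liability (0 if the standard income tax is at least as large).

Standard income tax:
  499000 kr × 14% = 69860 kr
  50000 kr × 26% = 13000 kr
  193000 kr × 36% = 69480 kr
  → 152340 kr

Book-profits minimum tax:
  Adjusted income: 742000 kr + 211000 kr + 227000 kr = 1180000 kr
  Less exemption 82000 kr → base 1098000 kr
  1098000 kr × 12% = 131760 kr

131760 kr ≤ 152340 kr, so no add-on is due.

0 kr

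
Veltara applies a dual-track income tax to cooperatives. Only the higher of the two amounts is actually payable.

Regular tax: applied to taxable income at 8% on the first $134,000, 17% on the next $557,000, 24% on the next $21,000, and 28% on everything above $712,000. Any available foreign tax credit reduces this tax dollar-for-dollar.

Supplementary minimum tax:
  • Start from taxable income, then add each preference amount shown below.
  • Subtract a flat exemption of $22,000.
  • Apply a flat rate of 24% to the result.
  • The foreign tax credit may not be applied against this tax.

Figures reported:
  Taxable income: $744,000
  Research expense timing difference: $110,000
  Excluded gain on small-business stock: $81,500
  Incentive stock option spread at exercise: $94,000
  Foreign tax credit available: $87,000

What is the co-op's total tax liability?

Regular tax:
  $134,000 × 8% = $10,720
  $557,000 × 17% = $94,690
  $21,000 × 24% = $5,040
  $32,000 × 28% = $8,960
  → $119,410
  Less foreign tax credit $87,000 → $32,410

Supplementary minimum tax:
  Adjusted income: $744,000 + $110,000 + $81,500 + $94,000 = $1,029,500
  Less exemption $22,000 → base $1,007,500
  $1,007,500 × 24% = $241,800

$241,800 > $32,410, so the supplementary minimum tax is the binding amount.

$241,800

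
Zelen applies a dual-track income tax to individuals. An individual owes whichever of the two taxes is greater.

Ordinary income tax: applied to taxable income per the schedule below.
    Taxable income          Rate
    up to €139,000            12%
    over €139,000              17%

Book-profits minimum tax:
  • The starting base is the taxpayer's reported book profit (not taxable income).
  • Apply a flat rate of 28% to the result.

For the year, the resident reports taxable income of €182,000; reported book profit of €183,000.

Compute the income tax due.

Book-profits minimum tax:
  Base (reported book profit): €183,000
  €183,000 × 28% = €51,240

Ordinary income tax:
  €139,000 × 12% = €16,680
  €43,000 × 17% = €7,310
  → €23,990

€51,240 > €23,990, so the book-profits minimum tax is the binding amount.

€51,240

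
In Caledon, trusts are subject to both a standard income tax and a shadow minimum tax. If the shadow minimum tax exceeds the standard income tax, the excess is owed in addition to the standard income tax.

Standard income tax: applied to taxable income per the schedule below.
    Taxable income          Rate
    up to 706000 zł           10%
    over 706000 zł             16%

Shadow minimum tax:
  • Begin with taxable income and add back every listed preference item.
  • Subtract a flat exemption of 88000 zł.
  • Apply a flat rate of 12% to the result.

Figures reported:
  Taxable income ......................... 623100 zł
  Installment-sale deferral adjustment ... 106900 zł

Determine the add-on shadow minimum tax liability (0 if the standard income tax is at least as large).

14730 zł

Shadow minimum tax:
  Adjusted income: 623100 zł + 106900 zł = 730000 zł
  Less exemption 88000 zł → base 642000 zł
  642000 zł × 12% = 77040 zł

Standard income tax:
  623100 zł × 10% = 62310 zł

Excess of shadow minimum tax over standard income tax: 77040 zł − 62310 zł = 14730 zł.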